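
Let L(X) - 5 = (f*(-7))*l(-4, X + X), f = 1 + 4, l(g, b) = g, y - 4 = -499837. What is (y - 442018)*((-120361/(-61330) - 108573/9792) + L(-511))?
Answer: -753467688159811/5887680 ≈ -1.2797e+8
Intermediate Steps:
y = -499833 (y = 4 - 499837 = -499833)
f = 5
L(X) = 145 (L(X) = 5 + (5*(-7))*(-4) = 5 - 35*(-4) = 5 + 140 = 145)
(y - 442018)*((-120361/(-61330) - 108573/9792) + L(-511)) = (-499833 - 442018)*((-120361/(-61330) - 108573/9792) + 145) = -941851*((-120361*(-1/61330) - 108573*1/9792) + 145) = -941851*((120361/61330 - 36191/3264) + 145) = -941851*(-913367863/100090560 + 145) = -941851*13599763337/100090560 = -753467688159811/5887680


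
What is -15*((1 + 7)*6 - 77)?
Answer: 435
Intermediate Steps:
-15*((1 + 7)*6 - 77) = -15*(8*6 - 77) = -15*(48 - 77) = -15*(-29) = 435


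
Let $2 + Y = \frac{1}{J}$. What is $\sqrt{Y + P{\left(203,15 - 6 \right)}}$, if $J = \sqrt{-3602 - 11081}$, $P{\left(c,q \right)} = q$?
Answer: $\frac{\sqrt{1509133423 - 14683 i \sqrt{14683}}}{14683} \approx 2.6458 - 0.0015596 i$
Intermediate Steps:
$J = i \sqrt{14683}$ ($J = \sqrt{-14683} = i \sqrt{14683} \approx 121.17 i$)
$Y = -2 - \frac{i \sqrt{14683}}{14683}$ ($Y = -2 + \frac{1}{i \sqrt{14683}} = -2 - \frac{i \sqrt{14683}}{14683} \approx -2.0 - 0.0082526 i$)
$\sqrt{Y + P{\left(203,15 - 6 \right)}} = \sqrt{\left(-2 - \frac{i \sqrt{14683}}{14683}\right) + \left(15 - 6\right)} = \sqrt{\left(-2 - \frac{i \sqrt{14683}}{14683}\right) + 9} = \sqrt{7 - \frac{i \sqrt{14683}}{14683}}$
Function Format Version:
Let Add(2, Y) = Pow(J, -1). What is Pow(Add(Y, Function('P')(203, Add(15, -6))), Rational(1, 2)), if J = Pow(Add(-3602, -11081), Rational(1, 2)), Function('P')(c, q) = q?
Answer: Mul(Rational(1, 14683), Pow(Add(1509133423, Mul(-14683, I, Pow(14683, Rational(1, 2)))), Rational(1, 2))) ≈ Add(2.6458, Mul(-0.0015596, I))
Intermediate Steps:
J = Mul(I, Pow(14683, Rational(1, 2))) (J = Pow(-14683, Rational(1, 2)) = Mul(I, Pow(14683, Rational(1, 2))) ≈ Mul(121.17, I))
Y = Add(-2, Mul(Rational(-1, 14683), I, Pow(14683, Rational(1, 2)))) (Y = Add(-2, Pow(Mul(I, Pow(14683, Rational(1, 2))), -1)) = Add(-2, Mul(Rational(-1, 14683), I, Pow(14683, Rational(1, 2)))) ≈ Add(-2.0000, Mul(-0.0082526, I)))
Pow(Add(Y, Function('P')(203, Add(15, -6))), Rational(1, 2)) = Pow(Add(Add(-2, Mul(Rational(-1, 14683), I, Pow(14683, Rational(1, 2)))), Add(15, -6)), Rational(1, 2)) = Pow(Add(Add(-2, Mul(Rational(-1, 14683), I, Pow(14683, Rational(1, 2)))), 9), Rational(1, 2)) = Pow(Add(7, Mul(Rational(-1, 14683), I, Pow(14683, Rational(1, 2)))), Rational(1, 2))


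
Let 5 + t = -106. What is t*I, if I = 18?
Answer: -1998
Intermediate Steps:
t = -111 (t = -5 - 106 = -111)
t*I = -111*18 = -1998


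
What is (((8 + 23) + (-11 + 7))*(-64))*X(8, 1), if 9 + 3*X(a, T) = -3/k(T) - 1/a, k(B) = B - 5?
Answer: 4824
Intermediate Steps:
k(B) = -5 + B
X(a, T) = -3 - 1/(-5 + T) - 1/(3*a) (X(a, T) = -3 + (-3/(-5 + T) - 1/a)/3 = -3 + (-1/a - 3/(-5 + T))/3 = -3 + (-1/(-5 + T) - 1/(3*a)) = -3 - 1/(-5 + T) - 1/(3*a))
(((8 + 23) + (-11 + 7))*(-64))*X(8, 1) = (((8 + 23) + (-11 + 7))*(-64))*((1/3)*(5 - 1*1 + 42*8 - 9*1*8)/(8*(-5 + 1))) = ((31 - 4)*(-64))*((1/3)*(1/8)*(5 - 1 + 336 - 72)/(-4)) = (27*(-64))*((1/3)*(1/8)*(-1/4)*268) = -1728*(-67/24) = 4824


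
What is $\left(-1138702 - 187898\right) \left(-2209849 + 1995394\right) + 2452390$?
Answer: $284498455390$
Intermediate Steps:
$\left(-1138702 - 187898\right) \left(-2209849 + 1995394\right) + 2452390 = \left(-1326600\right) \left(-214455\right) + 2452390 = 284496003000 + 2452390 = 284498455390$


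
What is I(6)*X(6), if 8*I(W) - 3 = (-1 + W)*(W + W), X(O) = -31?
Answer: -1953/8 ≈ -244.13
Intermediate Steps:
I(W) = 3/8 + W*(-1 + W)/4 (I(W) = 3/8 + ((-1 + W)*(W + W))/8 = 3/8 + ((-1 + W)*(2*W))/8 = 3/8 + (2*W*(-1 + W))/8 = 3/8 + W*(-1 + W)/4)
I(6)*X(6) = (3/8 - ¼*6 + (¼)*6²)*(-31) = (3/8 - 3/2 + (¼)*36)*(-31) = (3/8 - 3/2 + 9)*(-31) = (63/8)*(-31) = -1953/8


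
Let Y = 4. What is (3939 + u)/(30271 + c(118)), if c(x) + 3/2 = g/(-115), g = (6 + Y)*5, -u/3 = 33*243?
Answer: -132204/198911 ≈ -0.66464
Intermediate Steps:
u = -24057 (u = -99*243 = -3*8019 = -24057)
g = 50 (g = (6 + 4)*5 = 10*5 = 50)
c(x) = -89/46 (c(x) = -3/2 + 50/(-115) = -3/2 + 50*(-1/115) = -3/2 - 10/23 = -89/46)
(3939 + u)/(30271 + c(118)) = (3939 - 24057)/(30271 - 89/46) = -20118/1392377/46 = -20118*46/1392377 = -132204/198911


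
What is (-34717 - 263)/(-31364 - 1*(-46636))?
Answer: -8745/3818 ≈ -2.2905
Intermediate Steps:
(-34717 - 263)/(-31364 - 1*(-46636)) = -34980/(-31364 + 46636) = -34980/15272 = -34980*1/15272 = -8745/3818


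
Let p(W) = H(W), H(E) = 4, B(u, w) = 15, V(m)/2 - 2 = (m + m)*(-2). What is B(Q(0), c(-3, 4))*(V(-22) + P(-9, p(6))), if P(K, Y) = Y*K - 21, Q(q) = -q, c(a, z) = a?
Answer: 1845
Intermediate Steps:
V(m) = 4 - 8*m (V(m) = 4 + 2*((m + m)*(-2)) = 4 + 2*((2*m)*(-2)) = 4 + 2*(-4*m) = 4 - 8*m)
p(W) = 4
P(K, Y) = -21 + K*Y (P(K, Y) = K*Y - 21 = -21 + K*Y)
B(Q(0), c(-3, 4))*(V(-22) + P(-9, p(6))) = 15*((4 - 8*(-22)) + (-21 - 9*4)) = 15*((4 + 176) + (-21 - 36)) = 15*(180 - 57) = 15*123 = 1845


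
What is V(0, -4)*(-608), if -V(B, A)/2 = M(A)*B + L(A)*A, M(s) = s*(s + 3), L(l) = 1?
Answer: -4864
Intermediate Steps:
M(s) = s*(3 + s)
V(B, A) = -2*A - 2*A*B*(3 + A) (V(B, A) = -2*((A*(3 + A))*B + 1*A) = -2*(A*B*(3 + A) + A) = -2*(A + A*B*(3 + A)) = -2*A - 2*A*B*(3 + A))
V(0, -4)*(-608) = (2*(-4)*(-1 - 1*0*(3 - 4)))*(-608) = (2*(-4)*(-1 - 1*0*(-1)))*(-608) = (2*(-4)*(-1 + 0))*(-608) = (2*(-4)*(-1))*(-608) = 8*(-608) = -4864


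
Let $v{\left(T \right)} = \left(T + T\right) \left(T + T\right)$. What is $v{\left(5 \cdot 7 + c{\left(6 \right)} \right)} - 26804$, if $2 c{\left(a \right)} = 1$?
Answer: $-21763$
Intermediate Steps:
$c{\left(a \right)} = \frac{1}{2}$ ($c{\left(a \right)} = \frac{1}{2} \cdot 1 = \frac{1}{2}$)
$v{\left(T \right)} = 4 T^{2}$ ($v{\left(T \right)} = 2 T 2 T = 4 T^{2}$)
$v{\left(5 \cdot 7 + c{\left(6 \right)} \right)} - 26804 = 4 \left(5 \cdot 7 + \frac{1}{2}\right)^{2} - 26804 = 4 \left(35 + \frac{1}{2}\right)^{2} - 26804 = 4 \left(\frac{71}{2}\right)^{2} - 26804 = 4 \cdot \frac{5041}{4} - 26804 = 5041 - 26804 = -21763$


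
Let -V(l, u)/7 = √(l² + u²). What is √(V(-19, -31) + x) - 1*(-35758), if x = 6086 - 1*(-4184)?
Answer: 35758 + √(10270 - 7*√1322) ≈ 35858.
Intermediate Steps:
x = 10270 (x = 6086 + 4184 = 10270)
V(l, u) = -7*√(l² + u²)
√(V(-19, -31) + x) - 1*(-35758) = √(-7*√((-19)² + (-31)²) + 10270) - 1*(-35758) = √(-7*√(361 + 961) + 10270) + 35758 = √(-7*√1322 + 10270) + 35758 = √(10270 - 7*√1322) + 35758 = 35758 + √(10270 - 7*√1322)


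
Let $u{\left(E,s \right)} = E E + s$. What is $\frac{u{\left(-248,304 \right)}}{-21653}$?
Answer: $- \frac{61808}{21653} \approx -2.8545$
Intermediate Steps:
$u{\left(E,s \right)} = s + E^{2}$ ($u{\left(E,s \right)} = E^{2} + s = s + E^{2}$)
$\frac{u{\left(-248,304 \right)}}{-21653} = \frac{304 + \left(-248\right)^{2}}{-21653} = \left(304 + 61504\right) \left(- \frac{1}{21653}\right) = 61808 \left(- \frac{1}{21653}\right) = - \frac{61808}{21653}$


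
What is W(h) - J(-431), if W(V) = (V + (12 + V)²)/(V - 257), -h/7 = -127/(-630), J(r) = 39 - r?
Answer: -75743683/161010 ≈ -470.43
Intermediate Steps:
h = -127/90 (h = -(-889)/(-630) = -(-889)*(-1)/630 = -7*127/630 = -127/90 ≈ -1.4111)
W(V) = (V + (12 + V)²)/(-257 + V)
W(h) - J(-431) = (-127/90 + (12 - 127/90)²)/(-257 - 127/90) - (39 - 1*(-431)) = (-127/90 + (953/90)²)/(-23257/90) - (39 + 431) = -90*(-127/90 + 908209/8100)/23257 - 1*470 = -90/23257*896779/8100 - 470 = -68983/161010 - 470 = -75743683/161010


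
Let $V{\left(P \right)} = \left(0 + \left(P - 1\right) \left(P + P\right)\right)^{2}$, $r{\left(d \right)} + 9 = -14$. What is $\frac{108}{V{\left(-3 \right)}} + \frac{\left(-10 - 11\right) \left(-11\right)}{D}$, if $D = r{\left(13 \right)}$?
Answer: $- \frac{3627}{368} \approx -9.856$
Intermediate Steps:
$r{\left(d \right)} = -23$ ($r{\left(d \right)} = -9 - 14 = -23$)
$D = -23$
$V{\left(P \right)} = 4 P^{2} \left(-1 + P\right)^{2}$ ($V{\left(P \right)} = \left(0 + \left(-1 + P\right) 2 P\right)^{2} = \left(0 + 2 P \left(-1 + P\right)\right)^{2} = \left(2 P \left(-1 + P\right)\right)^{2} = 4 P^{2} \left(-1 + P\right)^{2}$)
$\frac{108}{V{\left(-3 \right)}} + \frac{\left(-10 - 11\right) \left(-11\right)}{D} = \frac{108}{4 \left(-3\right)^{2} \left(-1 - 3\right)^{2}} + \frac{\left(-10 - 11\right) \left(-11\right)}{-23} = \frac{108}{4 \cdot 9 \left(-4\right)^{2}} + \left(-21\right) \left(-11\right) \left(- \frac{1}{23}\right) = \frac{108}{4 \cdot 9 \cdot 16} + 231 \left(- \frac{1}{23}\right) = \frac{108}{576} - \frac{231}{23} = 108 \cdot \frac{1}{576} - \frac{231}{23} = \frac{3}{16} - \frac{231}{23} = - \frac{3627}{368}$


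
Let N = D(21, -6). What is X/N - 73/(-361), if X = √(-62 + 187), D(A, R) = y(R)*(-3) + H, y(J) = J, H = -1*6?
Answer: 73/361 + 5*√5/12 ≈ 1.1339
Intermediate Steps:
H = -6
D(A, R) = -6 - 3*R (D(A, R) = R*(-3) - 6 = -3*R - 6 = -6 - 3*R)
N = 12 (N = -6 - 3*(-6) = -6 + 18 = 12)
X = 5*√5 (X = √125 = 5*√5 ≈ 11.180)
X/N - 73/(-361) = (5*√5)/12 - 73/(-361) = (5*√5)*(1/12) - 73*(-1/361) = 5*√5/12 + 73/361 = 73/361 + 5*√5/12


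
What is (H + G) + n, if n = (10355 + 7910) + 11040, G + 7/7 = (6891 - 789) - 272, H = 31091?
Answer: 66225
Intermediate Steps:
G = 5829 (G = -1 + ((6891 - 789) - 272) = -1 + (6102 - 272) = -1 + 5830 = 5829)
n = 29305 (n = 18265 + 11040 = 29305)
(H + G) + n = (31091 + 5829) + 29305 = 36920 + 29305 = 66225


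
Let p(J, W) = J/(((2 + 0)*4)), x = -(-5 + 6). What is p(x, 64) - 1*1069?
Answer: -8553/8 ≈ -1069.1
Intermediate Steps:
x = -1 (x = -1*1 = -1)
p(J, W) = J/8 (p(J, W) = J/((2*4)) = J/8)
p(x, 64) - 1*1069 = (1/8)*(-1) - 1*1069 = -1/8 - 1069 = -8553/8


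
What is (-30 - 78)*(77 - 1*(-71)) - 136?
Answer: -16120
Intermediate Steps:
(-30 - 78)*(77 - 1*(-71)) - 136 = -108*(77 + 71) - 136 = -108*148 - 136 = -15984 - 136 = -16120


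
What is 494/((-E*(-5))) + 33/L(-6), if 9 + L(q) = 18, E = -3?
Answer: -439/15 ≈ -29.267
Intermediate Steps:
L(q) = 9 (L(q) = -9 + 18 = 9)
494/((-E*(-5))) + 33/L(-6) = 494/((-1*(-3)*(-5))) + 33/9 = 494/((3*(-5))) + 33*(1/9) = 494/(-15) + 11/3 = 494*(-1/15) + 11/3 = -494/15 + 11/3 = -439/15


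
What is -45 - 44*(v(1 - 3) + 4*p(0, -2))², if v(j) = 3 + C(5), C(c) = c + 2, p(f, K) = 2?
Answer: -14301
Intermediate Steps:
C(c) = 2 + c
v(j) = 10 (v(j) = 3 + (2 + 5) = 3 + 7 = 10)
-45 - 44*(v(1 - 3) + 4*p(0, -2))² = -45 - 44*(10 + 4*2)² = -45 - 44*(10 + 8)² = -45 - 44*18² = -45 - 44*324 = -45 - 14256 = -14301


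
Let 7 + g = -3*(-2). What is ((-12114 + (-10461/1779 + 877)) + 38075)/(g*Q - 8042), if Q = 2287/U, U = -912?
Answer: -14511239664/4347886081 ≈ -3.3375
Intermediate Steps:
g = -1 (g = -7 - 3*(-2) = -7 + 6 = -1)
Q = -2287/912 (Q = 2287/(-912) = 2287*(-1/912) = -2287/912 ≈ -2.5077)
((-12114 + (-10461/1779 + 877)) + 38075)/(g*Q - 8042) = ((-12114 + (-10461/1779 + 877)) + 38075)/(-1*(-2287/912) - 8042) = ((-12114 + (-10461*1/1779 + 877)) + 38075)/(2287/912 - 8042) = ((-12114 + (-3487/593 + 877)) + 38075)/(-7332017/912) = ((-12114 + 516574/593) + 38075)*(-912/7332017) = (-6667028/593 + 38075)*(-912/7332017) = (15911447/593)*(-912/7332017) = -14511239664/4347886081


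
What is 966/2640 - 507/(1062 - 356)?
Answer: -54707/155320 ≈ -0.35222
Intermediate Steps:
966/2640 - 507/(1062 - 356) = 966*(1/2640) - 507/706 = 161/440 - 507*1/706 = 161/440 - 507/706 = -54707/155320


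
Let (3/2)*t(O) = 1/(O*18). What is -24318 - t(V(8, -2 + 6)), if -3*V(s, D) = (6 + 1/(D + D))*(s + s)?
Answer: -21448475/882 ≈ -24318.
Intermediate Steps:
V(s, D) = -2*s*(6 + 1/(2*D))/3 (V(s, D) = -(6 + 1/(D + D))*(s + s)/3 = -(6 + 1/(2*D))*2*s/3 = -2*s*(6 + 1/(2*D))/3)
t(O) = 1/(27*O) (t(O) = 2*(1/(O*18))/3 = 2*((1/18)/O)/3 = 2*(1/(18*O))/3 = 1/(27*O))
-24318 - t(V(8, -2 + 6)) = -24318 - 1/(27*(-4*8 - ⅓*8/(-2 + 6))) = -24318 - 1/(27*(-32 - ⅓*8/4)) = -24318 - 1/(27*(-32 - ⅓*8*¼)) = -24318 - 1/(27*(-32 - ⅔)) = -24318 - 1/(27*(-98/3)) = -24318 - (-3)/(27*98) = -24318 - 1*(-1/882) = -24318 + 1/882 = -21448475/882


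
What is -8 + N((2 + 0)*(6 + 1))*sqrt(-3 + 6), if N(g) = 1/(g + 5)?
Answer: -8 + sqrt(3)/19 ≈ -7.9088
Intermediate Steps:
N(g) = 1/(5 + g)
-8 + N((2 + 0)*(6 + 1))*sqrt(-3 + 6) = -8 + sqrt(-3 + 6)/(5 + (2 + 0)*(6 + 1)) = -8 + sqrt(3)/(5 + 2*7) = -8 + sqrt(3)/(5 + 14) = -8 + sqrt(3)/19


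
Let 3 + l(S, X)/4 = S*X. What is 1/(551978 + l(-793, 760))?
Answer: -1/1858754 ≈ -5.3800e-7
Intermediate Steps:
l(S, X) = -12 + 4*S*X (l(S, X) = -12 + 4*(S*X) = -12 + 4*S*X)
1/(551978 + l(-793, 760)) = 1/(551978 + (-12 + 4*(-793)*760)) = 1/(551978 + (-12 - 2410720)) = 1/(551978 - 2410732) = 1/(-1858754) = -1/1858754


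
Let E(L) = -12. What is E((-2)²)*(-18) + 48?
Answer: 264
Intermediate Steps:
E((-2)²)*(-18) + 48 = -12*(-18) + 48 = 216 + 48 = 264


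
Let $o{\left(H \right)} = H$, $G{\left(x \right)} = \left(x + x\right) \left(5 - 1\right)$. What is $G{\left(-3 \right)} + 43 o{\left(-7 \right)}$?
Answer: $-325$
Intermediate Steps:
$G{\left(x \right)} = 8 x$ ($G{\left(x \right)} = 2 x 4 = 8 x$)
$G{\left(-3 \right)} + 43 o{\left(-7 \right)} = 8 \left(-3\right) + 43 \left(-7\right) = -24 - 301 = -325$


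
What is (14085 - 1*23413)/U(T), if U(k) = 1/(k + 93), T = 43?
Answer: -1268608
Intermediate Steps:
U(k) = 1/(93 + k)
(14085 - 1*23413)/U(T) = (14085 - 1*23413)/(1/(93 + 43)) = (14085 - 23413)/(1/136) = -9328/1/136 = -9328*136 = -1268608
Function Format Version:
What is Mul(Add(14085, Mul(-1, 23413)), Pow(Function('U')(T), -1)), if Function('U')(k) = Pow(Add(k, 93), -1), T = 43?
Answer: -1268608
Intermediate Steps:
Function('U')(k) = Pow(Add(93, k), -1)
Mul(Add(14085, Mul(-1, 23413)), Pow(Function('U')(T), -1)) = Mul(Add(14085, Mul(-1, 23413)), Pow(Pow(Add(93, 43), -1), -1)) = Mul(Add(14085, -23413), Pow(Pow(136, -1), -1)) = Mul(-9328, Pow(Rational(1, 136), -1)) = Mul(-9328, 136) = -1268608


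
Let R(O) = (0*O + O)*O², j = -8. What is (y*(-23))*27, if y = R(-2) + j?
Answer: 9936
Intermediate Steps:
R(O) = O³ (R(O) = (0 + O)*O² = O*O² = O³)
y = -16 (y = (-2)³ - 8 = -8 - 8 = -16)
(y*(-23))*27 = -16*(-23)*27 = 368*27 = 9936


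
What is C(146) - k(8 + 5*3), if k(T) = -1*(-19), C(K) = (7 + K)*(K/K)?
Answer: 134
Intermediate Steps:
C(K) = 7 + K (C(K) = (7 + K)*1 = 7 + K)
k(T) = 19
C(146) - k(8 + 5*3) = (7 + 146) - 1*19 = 153 - 19 = 134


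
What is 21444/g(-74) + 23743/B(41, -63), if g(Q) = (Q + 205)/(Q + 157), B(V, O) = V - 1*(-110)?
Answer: 271867985/19781 ≈ 13744.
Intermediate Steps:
B(V, O) = 110 + V (B(V, O) = V + 110 = 110 + V)
g(Q) = (205 + Q)/(157 + Q)
21444/g(-74) + 23743/B(41, -63) = 21444/(((205 - 74)/(157 - 74))) + 23743/(110 + 41) = 21444/((131/83)) + 23743/151 = 21444/(((1/83)*131)) + 23743*(1/151) = 21444/(131/83) + 23743/151 = 21444*(83/131) + 23743/151 = 1779852/131 + 23743/151 = 271867985/19781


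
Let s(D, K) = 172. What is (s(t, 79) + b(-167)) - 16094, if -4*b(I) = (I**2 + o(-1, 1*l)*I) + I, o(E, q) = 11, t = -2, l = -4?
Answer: -89573/4 ≈ -22393.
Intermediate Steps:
b(I) = -3*I - I**2/4 (b(I) = -((I**2 + 11*I) + I)/4 = -(I**2 + 12*I)/4 = -3*I - I**2/4)
(s(t, 79) + b(-167)) - 16094 = (172 - 1/4*(-167)*(12 - 167)) - 16094 = (172 - 1/4*(-167)*(-155)) - 16094 = (172 - 25885/4) - 16094 = -25197/4 - 16094 = -89573/4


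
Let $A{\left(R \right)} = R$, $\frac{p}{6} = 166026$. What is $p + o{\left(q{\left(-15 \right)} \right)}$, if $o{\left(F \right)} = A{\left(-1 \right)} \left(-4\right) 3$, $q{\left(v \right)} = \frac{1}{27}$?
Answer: $996168$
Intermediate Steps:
$p = 996156$ ($p = 6 \cdot 166026 = 996156$)
$q{\left(v \right)} = \frac{1}{27}$
$o{\left(F \right)} = 12$ ($o{\left(F \right)} = \left(-1\right) \left(-4\right) 3 = 4 \cdot 3 = 12$)
$p + o{\left(q{\left(-15 \right)} \right)} = 996156 + 12 = 996168$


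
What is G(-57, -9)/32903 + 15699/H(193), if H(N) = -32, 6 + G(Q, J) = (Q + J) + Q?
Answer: -516548325/1052896 ≈ -490.60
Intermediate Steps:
G(Q, J) = -6 + J + 2*Q (G(Q, J) = -6 + ((Q + J) + Q) = -6 + ((J + Q) + Q) = -6 + (J + 2*Q) = -6 + J + 2*Q)
G(-57, -9)/32903 + 15699/H(193) = (-6 - 9 + 2*(-57))/32903 + 15699/(-32) = (-6 - 9 - 114)*(1/32903) + 15699*(-1/32) = -129*1/32903 - 15699/32 = -129/32903 - 15699/32 = -516548325/1052896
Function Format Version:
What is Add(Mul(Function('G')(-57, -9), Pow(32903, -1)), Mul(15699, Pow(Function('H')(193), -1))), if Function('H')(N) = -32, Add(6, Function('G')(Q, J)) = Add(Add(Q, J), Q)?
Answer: Rational(-516548325, 1052896) ≈ -490.60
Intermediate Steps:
Function('G')(Q, J) = Add(-6, J, Mul(2, Q)) (Function('G')(Q, J) = Add(-6, Add(Add(Q, J), Q)) = Add(-6, Add(Add(J, Q), Q)) = Add(-6, Add(J, Mul(2, Q))) = Add(-6, J, Mul(2, Q)))
Add(Mul(Function('G')(-57, -9), Pow(32903, -1)), Mul(15699, Pow(Function('H')(193), -1))) = Add(Mul(Add(-6, -9, Mul(2, -57)), Pow(32903, -1)), Mul(15699, Pow(-32, -1))) = Add(Mul(Add(-6, -9, -114), Rational(1, 32903)), Mul(15699, Rational(-1, 32))) = Add(Mul(-129, Rational(1, 32903)), Rational(-15699, 32)) = Add(Rational(-129, 32903), Rational(-15699, 32)) = Rational(-516548325, 1052896)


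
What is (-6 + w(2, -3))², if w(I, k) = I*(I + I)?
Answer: 4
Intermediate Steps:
w(I, k) = 2*I² (w(I, k) = I*(2*I) = 2*I²)
(-6 + w(2, -3))² = (-6 + 2*2²)² = (-6 + 2*4)² = (-6 + 8)² = 2² = 4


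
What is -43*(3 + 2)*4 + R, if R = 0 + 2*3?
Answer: -854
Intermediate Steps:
R = 6 (R = 0 + 6 = 6)
-43*(3 + 2)*4 + R = -43*(3 + 2)*4 + 6 = -215*4 + 6 = -43*20 + 6 = -860 + 6 = -854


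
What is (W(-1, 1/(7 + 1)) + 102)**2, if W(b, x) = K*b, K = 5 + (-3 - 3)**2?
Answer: 3721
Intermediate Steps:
K = 41 (K = 5 + (-6)**2 = 5 + 36 = 41)
W(b, x) = 41*b
(W(-1, 1/(7 + 1)) + 102)**2 = (41*(-1) + 102)**2 = (-41 + 102)**2 = 61**2 = 3721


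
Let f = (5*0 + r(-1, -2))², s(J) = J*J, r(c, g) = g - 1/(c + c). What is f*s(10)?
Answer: 225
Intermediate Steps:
r(c, g) = g - 1/(2*c)
s(J) = J²
f = 9/4 (f = (5*0 + (-2 - ½/(-1)))² = (0 + (-2 - ½*(-1)))² = (0 + (-2 + ½))² = (0 - 3/2)² = (-3/2)² = 9/4 ≈ 2.2500)
f*s(10) = (9/4)*10² = (9/4)*100 = 225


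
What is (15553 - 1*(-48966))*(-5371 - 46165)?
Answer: -3325051184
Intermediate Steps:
(15553 - 1*(-48966))*(-5371 - 46165) = (15553 + 48966)*(-51536) = 64519*(-51536) = -3325051184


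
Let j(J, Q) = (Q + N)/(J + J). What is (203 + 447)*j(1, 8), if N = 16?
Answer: 7800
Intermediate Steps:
j(J, Q) = (16 + Q)/(2*J) (j(J, Q) = (Q + 16)/(J + J) = (16 + Q)/((2*J)) = (16 + Q)*(1/(2*J)) = (16 + Q)/(2*J))
(203 + 447)*j(1, 8) = (203 + 447)*((½)*(16 + 8)/1) = 650*((½)*1*24) = 650*12 = 7800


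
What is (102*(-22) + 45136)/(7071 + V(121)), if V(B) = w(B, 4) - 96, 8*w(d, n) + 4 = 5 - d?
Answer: 10723/1740 ≈ 6.1626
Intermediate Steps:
w(d, n) = ⅛ - d/8 (w(d, n) = -½ + (5 - d)/8 = -½ + (5/8 - d/8) = ⅛ - d/8)
V(B) = -767/8 - B/8 (V(B) = (⅛ - B/8) - 96 = -767/8 - B/8)
(102*(-22) + 45136)/(7071 + V(121)) = (102*(-22) + 45136)/(7071 + (-767/8 - ⅛*121)) = (-2244 + 45136)/(7071 + (-767/8 - 121/8)) = 42892/(7071 - 111) = 42892/6960 = 42892*(1/6960) = 10723/1740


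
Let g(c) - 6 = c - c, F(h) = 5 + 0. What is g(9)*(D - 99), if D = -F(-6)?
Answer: -624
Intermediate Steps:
F(h) = 5
g(c) = 6 (g(c) = 6 + (c - c) = 6 + 0 = 6)
D = -5 (D = -1*5 = -5)
g(9)*(D - 99) = 6*(-5 - 99) = 6*(-104) = -624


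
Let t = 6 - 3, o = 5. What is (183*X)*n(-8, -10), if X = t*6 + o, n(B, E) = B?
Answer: -33672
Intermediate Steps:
t = 3
X = 23 (X = 3*6 + 5 = 18 + 5 = 23)
(183*X)*n(-8, -10) = (183*23)*(-8) = 4209*(-8) = -33672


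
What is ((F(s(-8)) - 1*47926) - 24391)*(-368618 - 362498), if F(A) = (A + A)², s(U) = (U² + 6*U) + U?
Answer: 52684950076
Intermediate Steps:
s(U) = U² + 7*U
F(A) = 4*A² (F(A) = (2*A)² = 4*A²)
((F(s(-8)) - 1*47926) - 24391)*(-368618 - 362498) = ((4*(-8*(7 - 8))² - 1*47926) - 24391)*(-368618 - 362498) = ((4*(-8*(-1))² - 47926) - 24391)*(-731116) = ((4*8² - 47926) - 24391)*(-731116) = ((4*64 - 47926) - 24391)*(-731116) = ((256 - 47926) - 24391)*(-731116) = (-47670 - 24391)*(-731116) = -72061*(-731116) = 52684950076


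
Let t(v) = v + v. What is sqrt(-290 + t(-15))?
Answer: 8*I*sqrt(5) ≈ 17.889*I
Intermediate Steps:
t(v) = 2*v
sqrt(-290 + t(-15)) = sqrt(-290 + 2*(-15)) = sqrt(-290 - 30) = sqrt(-320) = 8*I*sqrt(5)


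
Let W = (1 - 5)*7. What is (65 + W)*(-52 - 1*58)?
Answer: -4070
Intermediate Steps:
W = -28 (W = -4*7 = -28)
(65 + W)*(-52 - 1*58) = (65 - 28)*(-52 - 1*58) = 37*(-52 - 58) = 37*(-110) = -4070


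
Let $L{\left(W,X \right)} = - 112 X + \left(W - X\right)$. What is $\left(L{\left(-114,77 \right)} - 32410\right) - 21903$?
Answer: $-63128$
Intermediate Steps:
$L{\left(W,X \right)} = W - 113 X$
$\left(L{\left(-114,77 \right)} - 32410\right) - 21903 = \left(\left(-114 - 8701\right) - 32410\right) - 21903 = \left(-8815 - 32410\right) - 21903 = -41225 - 21903 = -63128$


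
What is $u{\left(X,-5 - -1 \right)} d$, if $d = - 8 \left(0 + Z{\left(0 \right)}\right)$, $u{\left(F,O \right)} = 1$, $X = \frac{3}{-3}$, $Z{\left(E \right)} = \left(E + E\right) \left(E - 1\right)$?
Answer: $0$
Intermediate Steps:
$Z{\left(E \right)} = 2 E \left(-1 + E\right)$
$X = -1$ ($X = 3 \left(- \frac{1}{3}\right) = -1$)
$d = 0$ ($d = - 8 \left(0 + 2 \cdot 0 \left(-1 + 0\right)\right) = - 8 \left(0 + 2 \cdot 0 \left(-1\right)\right) = - 8 \left(0 + 0\right) = \left(-8\right) 0 = 0$)
$u{\left(X,-5 - -1 \right)} d = 1 \cdot 0 = 0$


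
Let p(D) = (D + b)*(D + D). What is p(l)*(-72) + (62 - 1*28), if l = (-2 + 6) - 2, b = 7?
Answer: -2558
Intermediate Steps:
l = 2 (l = 4 - 2 = 2)
p(D) = 2*D*(7 + D) (p(D) = (D + 7)*(D + D) = (7 + D)*(2*D) = 2*D*(7 + D))
p(l)*(-72) + (62 - 1*28) = (2*2*(7 + 2))*(-72) + (62 - 1*28) = (2*2*9)*(-72) + (62 - 28) = 36*(-72) + 34 = -2592 + 34 = -2558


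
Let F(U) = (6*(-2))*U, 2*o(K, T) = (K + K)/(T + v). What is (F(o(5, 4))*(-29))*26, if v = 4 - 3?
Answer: 9048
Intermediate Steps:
v = 1
o(K, T) = K/(1 + T) (o(K, T) = ((K + K)/(T + 1))/2 = ((2*K)/(1 + T))/2 = (2*K/(1 + T))/2 = K/(1 + T))
F(U) = -12*U
(F(o(5, 4))*(-29))*26 = (-60/(1 + 4)*(-29))*26 = (-60/5*(-29))*26 = (-12*1*(-29))*26 = -12*(-29)*26 = 348*26 = 9048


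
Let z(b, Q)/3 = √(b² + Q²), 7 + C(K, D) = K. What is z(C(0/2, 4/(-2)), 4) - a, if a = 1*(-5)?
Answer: 5 + 3*√65 ≈ 29.187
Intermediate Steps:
C(K, D) = -7 + K
a = -5
z(b, Q) = 3*√(Q² + b²) (z(b, Q) = 3*√(b² + Q²) = 3*√(Q² + b²))
z(C(0/2, 4/(-2)), 4) - a = 3*√(4² + (-7 + 0/2)²) - 1*(-5) = 3*√(16 + (-7 + 0*(½))²) + 5 = 3*√(16 + (-7 + 0)²) + 5 = 3*√(16 + (-7)²) + 5 = 3*√(16 + 49) + 5 = 3*√65 + 5 = 5 + 3*√65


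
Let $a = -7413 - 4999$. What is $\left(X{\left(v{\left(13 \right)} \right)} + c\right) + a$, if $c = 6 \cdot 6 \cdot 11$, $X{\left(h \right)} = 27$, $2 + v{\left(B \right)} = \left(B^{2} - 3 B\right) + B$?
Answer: $-11989$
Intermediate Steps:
$v{\left(B \right)} = -2 + B^{2} - 2 B$ ($v{\left(B \right)} = -2 + \left(\left(B^{2} - 3 B\right) + B\right) = -2 + \left(B^{2} - 2 B\right) = -2 + B^{2} - 2 B$)
$c = 396$ ($c = 36 \cdot 11 = 396$)
$a = -12412$
$\left(X{\left(v{\left(13 \right)} \right)} + c\right) + a = \left(27 + 396\right) - 12412 = 423 - 12412 = -11989$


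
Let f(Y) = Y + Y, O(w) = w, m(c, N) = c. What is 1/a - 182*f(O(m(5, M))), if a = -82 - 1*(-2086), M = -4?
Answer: -3647279/2004 ≈ -1820.0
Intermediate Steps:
f(Y) = 2*Y
a = 2004 (a = -82 + 2086 = 2004)
1/a - 182*f(O(m(5, M))) = 1/2004 - 364*5 = 1/2004 - 182*10 = 1/2004 - 1820 = -3647279/2004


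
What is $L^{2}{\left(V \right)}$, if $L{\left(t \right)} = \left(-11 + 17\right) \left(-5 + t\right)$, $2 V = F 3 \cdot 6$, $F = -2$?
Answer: $19044$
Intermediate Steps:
$V = -18$ ($V = \frac{\left(-2\right) 3 \cdot 6}{2} = \frac{\left(-6\right) 6}{2} = \frac{1}{2} \left(-36\right) = -18$)
$L{\left(t \right)} = -30 + 6 t$ ($L{\left(t \right)} = 6 \left(-5 + t\right) = -30 + 6 t$)
$L^{2}{\left(V \right)} = \left(-30 + 6 \left(-18\right)\right)^{2} = \left(-30 - 108\right)^{2} = \left(-138\right)^{2} = 19044$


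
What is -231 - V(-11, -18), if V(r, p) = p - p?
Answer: -231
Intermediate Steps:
V(r, p) = 0
-231 - V(-11, -18) = -231 - 1*0 = -231 + 0 = -231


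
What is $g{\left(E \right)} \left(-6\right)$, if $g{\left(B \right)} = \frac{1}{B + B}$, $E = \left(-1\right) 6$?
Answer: $\frac{1}{2} \approx 0.5$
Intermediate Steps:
$E = -6$
$g{\left(B \right)} = \frac{1}{2 B}$
$g{\left(E \right)} \left(-6\right) = \frac{1}{2 \left(-6\right)} \left(-6\right) = \frac{1}{2} \left(- \frac{1}{6}\right) \left(-6\right) = \left(- \frac{1}{12}\right) \left(-6\right) = \frac{1}{2}$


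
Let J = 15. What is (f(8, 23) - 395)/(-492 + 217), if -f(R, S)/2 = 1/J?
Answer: 5927/4125 ≈ 1.4368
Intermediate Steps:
f(R, S) = -2/15
(f(8, 23) - 395)/(-492 + 217) = (-2/15 - 395)/(-492 + 217) = -5927/15/(-275) = -5927/15*(-1/275) = 5927/4125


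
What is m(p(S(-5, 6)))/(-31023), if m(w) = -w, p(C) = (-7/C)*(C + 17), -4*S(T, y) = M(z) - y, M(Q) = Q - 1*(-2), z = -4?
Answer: -133/62046 ≈ -0.0021436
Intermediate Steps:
M(Q) = 2 + Q (M(Q) = Q + 2 = 2 + Q)
S(T, y) = ½ + y/4 (S(T, y) = -((2 - 4) - y)/4 = -(-2 - y)/4 = ½ + y/4)
p(C) = -7*(17 + C)/C (p(C) = (-7/C)*(17 + C) = -7*(17 + C)/C)
m(p(S(-5, 6)))/(-31023) = -(-7 - 119/(½ + (¼)*6))/(-31023) = -(-7 - 119/(½ + 3/2))*(-1/31023) = -(-7 - 119/2)*(-1/31023) = -1*(-133/2)*(-1/31023) = (133/2)*(-1/31023) = -133/62046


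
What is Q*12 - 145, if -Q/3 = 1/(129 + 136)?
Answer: -38461/265 ≈ -145.14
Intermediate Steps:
Q = -3/265 (Q = -3/(129 + 136) = -3/265 ≈ -0.011321)
Q*12 - 145 = -3/265*12 - 145 = -36/265 - 145 = -38461/265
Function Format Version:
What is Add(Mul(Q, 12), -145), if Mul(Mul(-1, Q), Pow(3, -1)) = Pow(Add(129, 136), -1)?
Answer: Rational(-38461, 265) ≈ -145.14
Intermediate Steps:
Q = Rational(-3, 265) (Q = Mul(-3, Pow(Add(129, 136), -1)) = Mul(-3, Pow(265, -1)) = Mul(-3, Rational(1, 265)) = Rational(-3, 265) ≈ -0.011321)
Add(Mul(Q, 12), -145) = Add(Mul(Rational(-3, 265), 12), -145) = Add(Rational(-36, 265), -145) = Rational(-38461, 265)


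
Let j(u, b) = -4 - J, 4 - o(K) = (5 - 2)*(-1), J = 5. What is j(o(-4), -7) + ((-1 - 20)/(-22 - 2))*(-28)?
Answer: -67/2 ≈ -33.500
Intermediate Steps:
o(K) = 7 (o(K) = 4 - (5 - 2)*(-1) = 4 - 3*(-1) = 4 - 1*(-3) = 4 + 3 = 7)
j(u, b) = -9 (j(u, b) = -4 - 1*5 = -4 - 5 = -9)
j(o(-4), -7) + ((-1 - 20)/(-22 - 2))*(-28) = -9 + ((-1 - 20)/(-22 - 2))*(-28) = -9 - 21/(-24)*(-28) = -9 - 21*(-1/24)*(-28) = -9 + (7/8)*(-28) = -9 - 49/2 = -67/2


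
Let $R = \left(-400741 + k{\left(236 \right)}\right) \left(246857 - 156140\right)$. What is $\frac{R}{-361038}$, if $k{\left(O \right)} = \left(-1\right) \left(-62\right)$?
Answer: $\frac{12116132281}{120346} \approx 1.0068 \cdot 10^{5}$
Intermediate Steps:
$k{\left(O \right)} = 62$
$R = -36348396843$ ($R = \left(-400741 + 62\right) \left(246857 - 156140\right) = \left(-400679\right) 90717 = -36348396843$)
$\frac{R}{-361038} = - \frac{36348396843}{-361038} = \left(-36348396843\right) \left(- \frac{1}{361038}\right) = \frac{12116132281}{120346}$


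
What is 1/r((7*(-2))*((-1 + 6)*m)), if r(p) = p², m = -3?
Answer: 1/44100 ≈ 2.2676e-5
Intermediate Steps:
1/r((7*(-2))*((-1 + 6)*m)) = 1/(((7*(-2))*((-1 + 6)*(-3)))²) = 1/((-70*(-3))²) = 1/((-14*(-15))²) = 1/(210²) = 1/44100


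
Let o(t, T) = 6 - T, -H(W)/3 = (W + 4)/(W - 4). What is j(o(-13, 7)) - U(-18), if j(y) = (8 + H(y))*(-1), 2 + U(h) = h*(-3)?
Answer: -309/5 ≈ -61.800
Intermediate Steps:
H(W) = -3*(4 + W)/(-4 + W) (H(W) = -3*(W + 4)/(W - 4) = -3*(4 + W)/(-4 + W))
U(h) = -2 - 3*h (U(h) = -2 + h*(-3) = -2 - 3*h)
j(y) = -8 - 3*(-4 - y)/(-4 + y) (j(y) = (8 + 3*(-4 - y)/(-4 + y))*(-1) = -8 - 3*(-4 - y)/(-4 + y))
j(o(-13, 7)) - U(-18) = (44 - 5*(6 - 1*7))/(-4 + (6 - 1*7)) - (-2 - 3*(-18)) = (44 - 5*(6 - 7))/(-4 + (6 - 7)) - (-2 + 54) = (44 - 5*(-1))/(-4 - 1) - 1*52 = (44 + 5)/(-5) - 52 = -⅕*49 - 52 = -49/5 - 52 = -309/5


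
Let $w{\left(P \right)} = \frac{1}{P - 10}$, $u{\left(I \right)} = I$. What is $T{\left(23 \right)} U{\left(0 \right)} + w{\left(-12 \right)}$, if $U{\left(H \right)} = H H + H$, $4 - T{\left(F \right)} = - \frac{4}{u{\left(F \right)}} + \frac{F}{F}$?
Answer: $- \frac{1}{22} \approx -0.045455$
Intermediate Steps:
$T{\left(F \right)} = 3 + \frac{4}{F}$ ($T{\left(F \right)} = 4 - \left(- \frac{4}{F} + \frac{F}{F}\right) = 4 - \left(- \frac{4}{F} + 1\right) = 4 - \left(1 - \frac{4}{F}\right) = 3 + \frac{4}{F}$)
$U{\left(H \right)} = H + H^{2}$ ($U{\left(H \right)} = H^{2} + H = H + H^{2}$)
$w{\left(P \right)} = \frac{1}{-10 + P}$
$T{\left(23 \right)} U{\left(0 \right)} + w{\left(-12 \right)} = \left(3 + \frac{4}{23}\right) 0 \left(1 + 0\right) + \frac{1}{-10 - 12} = \left(3 + 4 \cdot \frac{1}{23}\right) 0 \cdot 1 + \frac{1}{-22} = \left(3 + \frac{4}{23}\right) 0 - \frac{1}{22} = \frac{73}{23} \cdot 0 - \frac{1}{22} = 0 - \frac{1}{22} = - \frac{1}{22}$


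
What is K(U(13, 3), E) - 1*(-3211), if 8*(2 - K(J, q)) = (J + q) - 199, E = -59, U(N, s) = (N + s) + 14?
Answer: 6483/2 ≈ 3241.5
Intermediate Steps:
U(N, s) = 14 + N + s
K(J, q) = 215/8 - J/8 - q/8 (K(J, q) = 2 - ((J + q) - 199)/8 = 2 - (-199 + J + q)/8 = 2 + (199/8 - J/8 - q/8) = 215/8 - J/8 - q/8)
K(U(13, 3), E) - 1*(-3211) = (215/8 - (14 + 13 + 3)/8 - 1/8*(-59)) - 1*(-3211) = (215/8 - 1/8*30 + 59/8) + 3211 = (215/8 - 15/4 + 59/8) + 3211 = 61/2 + 3211 = 6483/2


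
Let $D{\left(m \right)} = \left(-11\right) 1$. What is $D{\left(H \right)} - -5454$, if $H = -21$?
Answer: $5443$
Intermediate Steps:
$D{\left(m \right)} = -11$
$D{\left(H \right)} - -5454 = -11 - -5454 = -11 + 5454 = 5443$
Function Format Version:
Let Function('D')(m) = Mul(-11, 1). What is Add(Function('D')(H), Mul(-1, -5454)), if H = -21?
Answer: 5443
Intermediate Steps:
Function('D')(m) = -11
Add(Function('D')(H), Mul(-1, -5454)) = Add(-11, Mul(-1, -5454)) = Add(-11, 5454) = 5443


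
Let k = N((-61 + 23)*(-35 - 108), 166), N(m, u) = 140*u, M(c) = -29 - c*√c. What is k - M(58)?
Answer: 23269 + 58*√58 ≈ 23711.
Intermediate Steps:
M(c) = -29 - c^(3/2)
k = 23240 (k = 140*166 = 23240)
k - M(58) = 23240 - (-29 - 58^(3/2)) = 23240 - (-29 - 58*√58) = 23240 + (29 + 58*√58) = 23269 + 58*√58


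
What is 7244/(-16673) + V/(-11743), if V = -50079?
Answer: 749900875/195791039 ≈ 3.8301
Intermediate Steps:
7244/(-16673) + V/(-11743) = 7244/(-16673) - 50079/(-11743) = 7244*(-1/16673) - 50079*(-1/11743) = -7244/16673 + 50079/11743 = 749900875/195791039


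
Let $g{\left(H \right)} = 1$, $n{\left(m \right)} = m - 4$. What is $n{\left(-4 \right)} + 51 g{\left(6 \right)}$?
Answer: $43$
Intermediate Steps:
$n{\left(m \right)} = -4 + m$
$n{\left(-4 \right)} + 51 g{\left(6 \right)} = \left(-4 - 4\right) + 51 \cdot 1 = -8 + 51 = 43$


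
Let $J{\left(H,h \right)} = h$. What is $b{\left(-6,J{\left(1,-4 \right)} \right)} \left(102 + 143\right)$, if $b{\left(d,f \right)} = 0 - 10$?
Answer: $-2450$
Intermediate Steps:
$b{\left(d,f \right)} = -10$ ($b{\left(d,f \right)} = 0 - 10 = -10$)
$b{\left(-6,J{\left(1,-4 \right)} \right)} \left(102 + 143\right) = - 10 \left(102 + 143\right) = \left(-10\right) 245 = -2450$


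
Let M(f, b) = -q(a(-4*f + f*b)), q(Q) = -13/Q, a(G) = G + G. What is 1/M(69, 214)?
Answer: 28980/13 ≈ 2229.2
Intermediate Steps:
a(G) = 2*G
M(f, b) = 13/(-8*f + 2*b*f) (M(f, b) = -(-13)/(2*(-4*f + f*b)) = -(-13)/(2*(-4*f + b*f)) = -(-13)/(-8*f + 2*b*f) = 13/(-8*f + 2*b*f))
1/M(69, 214) = 1/((13/2)/(69*(-4 + 214))) = 1/((13/2)*(1/69)/210) = 1/((13/2)*(1/69)*(1/210)) = 1/(13/28980) = 28980/13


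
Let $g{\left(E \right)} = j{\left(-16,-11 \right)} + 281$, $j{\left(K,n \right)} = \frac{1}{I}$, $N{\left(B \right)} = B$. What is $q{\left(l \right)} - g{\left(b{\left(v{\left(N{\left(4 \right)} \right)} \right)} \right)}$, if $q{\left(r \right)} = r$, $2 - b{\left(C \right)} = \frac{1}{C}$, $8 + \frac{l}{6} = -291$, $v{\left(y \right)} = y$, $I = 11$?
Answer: $- \frac{22826}{11} \approx -2075.1$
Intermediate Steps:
$l = -1794$ ($l = -48 + 6 \left(-291\right) = -48 - 1746 = -1794$)
$b{\left(C \right)} = 2 - \frac{1}{C}$
$j{\left(K,n \right)} = \frac{1}{11}$
$g{\left(E \right)} = \frac{3092}{11}$ ($g{\left(E \right)} = \frac{1}{11} + 281 = \frac{3092}{11}$)
$q{\left(l \right)} - g{\left(b{\left(v{\left(N{\left(4 \right)} \right)} \right)} \right)} = -1794 - \frac{3092}{11} = - \frac{22826}{11}$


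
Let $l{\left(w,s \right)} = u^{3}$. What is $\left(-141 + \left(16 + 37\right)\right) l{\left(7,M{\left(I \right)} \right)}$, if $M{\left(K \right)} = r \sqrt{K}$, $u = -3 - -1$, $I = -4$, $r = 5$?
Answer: $704$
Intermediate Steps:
$u = -2$ ($u = -3 + 1 = -2$)
$M{\left(K \right)} = 5 \sqrt{K}$
$l{\left(w,s \right)} = -8$ ($l{\left(w,s \right)} = \left(-2\right)^{3} = -8$)
$\left(-141 + \left(16 + 37\right)\right) l{\left(7,M{\left(I \right)} \right)} = \left(-141 + \left(16 + 37\right)\right) \left(-8\right) = \left(-141 + 53\right) \left(-8\right) = \left(-88\right) \left(-8\right) = 704$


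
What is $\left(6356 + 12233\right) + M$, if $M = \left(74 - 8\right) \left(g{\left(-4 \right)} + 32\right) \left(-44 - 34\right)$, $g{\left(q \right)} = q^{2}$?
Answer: $-228515$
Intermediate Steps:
$M = -247104$ ($M = \left(74 - 8\right) \left(\left(-4\right)^{2} + 32\right) \left(-44 - 34\right) = 66 \left(16 + 32\right) \left(-78\right) = 66 \cdot 48 \left(-78\right) = 66 \left(-3744\right) = -247104$)
$\left(6356 + 12233\right) + M = \left(6356 + 12233\right) - 247104 = 18589 - 247104 = -228515$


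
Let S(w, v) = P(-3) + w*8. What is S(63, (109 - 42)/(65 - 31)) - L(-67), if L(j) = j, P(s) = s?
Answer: 568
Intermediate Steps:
S(w, v) = -3 + 8*w (S(w, v) = -3 + w*8 = -3 + 8*w)
S(63, (109 - 42)/(65 - 31)) - L(-67) = (-3 + 8*63) - 1*(-67) = (-3 + 504) + 67 = 501 + 67 = 568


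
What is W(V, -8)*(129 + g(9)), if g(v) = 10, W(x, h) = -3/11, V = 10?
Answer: -417/11 ≈ -37.909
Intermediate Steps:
W(x, h) = -3/11 (W(x, h) = -3*1/11 = -3/11)
W(V, -8)*(129 + g(9)) = -3*(129 + 10)/11 = -3/11*139 = -417/11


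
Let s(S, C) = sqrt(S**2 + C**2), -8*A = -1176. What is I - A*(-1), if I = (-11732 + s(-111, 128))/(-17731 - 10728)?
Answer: 4195205/28459 - sqrt(28705)/28459 ≈ 147.41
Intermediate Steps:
A = 147 (A = -1/8*(-1176) = 147)
s(S, C) = sqrt(C**2 + S**2)
I = 11732/28459 - sqrt(28705)/28459 (I = (-11732 + sqrt(128**2 + (-111)**2))/(-17731 - 10728) = (-11732 + sqrt(16384 + 12321))/(-28459) = (-11732 + sqrt(28705))*(-1/28459) = 11732/28459 - sqrt(28705)/28459 ≈ 0.40629)
I - A*(-1) = (11732/28459 - sqrt(28705)/28459) - 147*(-1) = (11732/28459 - sqrt(28705)/28459) - 1*(-147) = (11732/28459 - sqrt(28705)/28459) + 147 = 4195205/28459 - sqrt(28705)/28459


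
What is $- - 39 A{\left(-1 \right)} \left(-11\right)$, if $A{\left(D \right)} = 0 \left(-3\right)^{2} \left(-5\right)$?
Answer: $0$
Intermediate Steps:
$A{\left(D \right)} = 0$ ($A{\left(D \right)} = 0 \cdot 9 \left(-5\right) = 0 \left(-5\right) = 0$)
$- - 39 A{\left(-1 \right)} \left(-11\right) = - \left(-39\right) 0 \left(-11\right) = - 0 \left(-11\right) = \left(-1\right) 0 = 0$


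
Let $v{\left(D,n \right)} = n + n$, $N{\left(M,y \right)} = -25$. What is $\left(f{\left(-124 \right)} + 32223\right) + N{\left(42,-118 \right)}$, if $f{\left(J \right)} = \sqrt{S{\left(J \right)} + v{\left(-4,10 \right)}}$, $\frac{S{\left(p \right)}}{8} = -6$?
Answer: $32198 + 2 i \sqrt{7} \approx 32198.0 + 5.2915 i$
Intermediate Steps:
$v{\left(D,n \right)} = 2 n$
$S{\left(p \right)} = -48$ ($S{\left(p \right)} = 8 \left(-6\right) = -48$)
$f{\left(J \right)} = 2 i \sqrt{7}$ ($f{\left(J \right)} = \sqrt{-48 + 2 \cdot 10} = \sqrt{-48 + 20} = \sqrt{-28} = 2 i \sqrt{7}$)
$\left(f{\left(-124 \right)} + 32223\right) + N{\left(42,-118 \right)} = \left(2 i \sqrt{7} + 32223\right) - 25 = \left(32223 + 2 i \sqrt{7}\right) - 25 = 32198 + 2 i \sqrt{7}$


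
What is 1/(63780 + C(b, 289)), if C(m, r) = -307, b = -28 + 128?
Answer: 1/63473 ≈ 1.5755e-5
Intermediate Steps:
b = 100
1/(63780 + C(b, 289)) = 1/(63780 - 307) = 1/63473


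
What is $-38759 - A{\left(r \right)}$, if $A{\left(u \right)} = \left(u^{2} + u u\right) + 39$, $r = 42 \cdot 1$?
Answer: $-42326$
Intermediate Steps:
$r = 42$
$A{\left(u \right)} = 39 + 2 u^{2}$ ($A{\left(u \right)} = \left(u^{2} + u^{2}\right) + 39 = 2 u^{2} + 39 = 39 + 2 u^{2}$)
$-38759 - A{\left(r \right)} = -38759 - \left(39 + 2 \cdot 42^{2}\right) = -38759 - \left(39 + 2 \cdot 1764\right) = -38759 - \left(39 + 3528\right) = -38759 - 3567 = -42326$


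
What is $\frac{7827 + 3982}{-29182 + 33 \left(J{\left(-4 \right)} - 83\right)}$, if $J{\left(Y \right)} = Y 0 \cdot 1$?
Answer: $- \frac{11809}{31921} \approx -0.36994$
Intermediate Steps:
$J{\left(Y \right)} = 0$ ($J{\left(Y \right)} = 0 \cdot 1 = 0$)
$\frac{7827 + 3982}{-29182 + 33 \left(J{\left(-4 \right)} - 83\right)} = \frac{7827 + 3982}{-29182 + 33 \left(0 - 83\right)} = \frac{11809}{-29182 + 33 \left(-83\right)} = \frac{11809}{-29182 - 2739} = \frac{11809}{-31921} = 11809 \left(- \frac{1}{31921}\right) = - \frac{11809}{31921}$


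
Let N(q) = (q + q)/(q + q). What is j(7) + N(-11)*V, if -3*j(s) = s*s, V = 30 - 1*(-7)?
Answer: 62/3 ≈ 20.667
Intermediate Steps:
N(q) = 1 (N(q) = (2*q)/((2*q)) = (2*q)*(1/(2*q)) = 1)
V = 37 (V = 30 + 7 = 37)
j(s) = -s²/3 (j(s) = -s*s/3 = -s²/3)
j(7) + N(-11)*V = -⅓*7² + 1*37 = -⅓*49 + 37 = -49/3 + 37 = 62/3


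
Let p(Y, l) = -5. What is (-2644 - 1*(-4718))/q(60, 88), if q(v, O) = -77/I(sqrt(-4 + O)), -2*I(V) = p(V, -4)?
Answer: -5185/77 ≈ -67.338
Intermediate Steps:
I(V) = 5/2 (I(V) = -1/2*(-5) = 5/2)
q(v, O) = -154/5 (q(v, O) = -77/5/2 = -77*2/5 = -154/5)
(-2644 - 1*(-4718))/q(60, 88) = (-2644 - 1*(-4718))/(-154/5) = (-2644 + 4718)*(-5/154) = 2074*(-5/154) = -5185/77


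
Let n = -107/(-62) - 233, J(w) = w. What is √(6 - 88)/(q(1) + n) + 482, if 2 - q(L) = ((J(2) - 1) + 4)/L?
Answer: 482 - 62*I*√82/14525 ≈ 482.0 - 0.038653*I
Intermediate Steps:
q(L) = 2 - 5/L (q(L) = 2 - ((2 - 1) + 4)/L = 2 - (1 + 4)/L = 2 - 5/L)
n = -14339/62 (n = -107*(-1/62) - 233 = 107/62 - 233 = -14339/62 ≈ -231.27)
√(6 - 88)/(q(1) + n) + 482 = √(6 - 88)/((2 - 5/1) - 14339/62) + 482 = √(-82)/((2 - 5*1) - 14339/62) + 482 = (I*√82)/((2 - 5) - 14339/62) + 482 = (I*√82)/(-3 - 14339/62) + 482 = (I*√82)/(-14525/62) + 482 = (I*√82)*(-62/14525) + 482 = -62*I*√82/14525 + 482 = 482 - 62*I*√82/14525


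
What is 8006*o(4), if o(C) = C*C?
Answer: 128096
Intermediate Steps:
o(C) = C**2
8006*o(4) = 8006*4**2 = 8006*16 = 128096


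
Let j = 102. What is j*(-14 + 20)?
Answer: 612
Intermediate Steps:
j*(-14 + 20) = 102*(-14 + 20) = 102*6 = 612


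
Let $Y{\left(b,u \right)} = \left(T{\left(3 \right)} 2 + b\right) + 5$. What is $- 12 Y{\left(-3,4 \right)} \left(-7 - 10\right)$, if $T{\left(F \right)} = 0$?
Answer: $408$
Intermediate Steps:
$Y{\left(b,u \right)} = 5 + b$ ($Y{\left(b,u \right)} = \left(0 \cdot 2 + b\right) + 5 = \left(0 + b\right) + 5 = b + 5 = 5 + b$)
$- 12 Y{\left(-3,4 \right)} \left(-7 - 10\right) = - 12 \left(5 - 3\right) \left(-7 - 10\right) = \left(-12\right) 2 \left(-7 - 10\right) = \left(-24\right) \left(-17\right) = 408$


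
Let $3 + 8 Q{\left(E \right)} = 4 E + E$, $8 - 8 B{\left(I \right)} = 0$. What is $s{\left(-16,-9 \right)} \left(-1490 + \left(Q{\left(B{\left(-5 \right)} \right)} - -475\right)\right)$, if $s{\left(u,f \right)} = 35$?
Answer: $- \frac{142065}{4} \approx -35516.0$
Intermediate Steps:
$B{\left(I \right)} = 1$ ($B{\left(I \right)} = 1 - 0 = 1 + 0 = 1$)
$Q{\left(E \right)} = - \frac{3}{8} + \frac{5 E}{8}$ ($Q{\left(E \right)} = - \frac{3}{8} + \frac{4 E + E}{8} = - \frac{3}{8} + \frac{5 E}{8}$)
$s{\left(-16,-9 \right)} \left(-1490 + \left(Q{\left(B{\left(-5 \right)} \right)} - -475\right)\right) = 35 \left(-1490 + \left(\left(- \frac{3}{8} + \frac{5}{8} \cdot 1\right) - -475\right)\right) = 35 \left(-1490 + \left(\left(- \frac{3}{8} + \frac{5}{8}\right) + 475\right)\right) = 35 \left(-1490 + \left(\frac{1}{4} + 475\right)\right) = 35 \left(-1490 + \frac{1901}{4}\right) = 35 \left(- \frac{4059}{4}\right) = - \frac{142065}{4}$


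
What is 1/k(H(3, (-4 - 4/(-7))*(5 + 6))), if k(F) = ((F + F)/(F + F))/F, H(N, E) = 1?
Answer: 1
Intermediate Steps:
k(F) = 1/F (k(F) = ((2*F)/((2*F)))/F = ((2*F)*(1/(2*F)))/F = 1/F)
1/k(H(3, (-4 - 4/(-7))*(5 + 6))) = 1/(1/1) = 1/1 = 1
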